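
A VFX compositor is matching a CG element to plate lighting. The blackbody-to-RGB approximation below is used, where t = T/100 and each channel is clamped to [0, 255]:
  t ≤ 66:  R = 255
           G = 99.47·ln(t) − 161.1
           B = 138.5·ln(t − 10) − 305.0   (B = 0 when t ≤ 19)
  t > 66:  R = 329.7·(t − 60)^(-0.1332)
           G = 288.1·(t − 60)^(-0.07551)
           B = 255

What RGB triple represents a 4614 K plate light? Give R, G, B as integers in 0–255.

t = 4614/100 = 46.14; the t ≤ 66 branch applies.
R = 255 by definition for t ≤ 66.
G = 99.47·ln 46.14 − 161.1 = 99.47·3.8317 − 161.1 = 220.037.
B = 138.5·ln(46.14 − 10) − 305.0 = 138.5·ln 36.14 − 305.0 = 138.5·3.5874 − 305.0 = 191.855.
Rounded: (255, 220, 192).

R=255, G=220, B=192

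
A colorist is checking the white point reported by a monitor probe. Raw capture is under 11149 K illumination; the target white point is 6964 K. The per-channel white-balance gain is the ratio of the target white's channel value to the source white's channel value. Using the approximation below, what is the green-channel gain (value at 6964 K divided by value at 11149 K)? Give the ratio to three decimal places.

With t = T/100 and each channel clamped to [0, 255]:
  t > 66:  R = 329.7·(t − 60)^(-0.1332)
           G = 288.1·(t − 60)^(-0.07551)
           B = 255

1.135

At 11149 K (t = 111.49):
  G = 288.1·(111.49 − 60)^(-0.07551) = 288.1·51.49^(-0.07551) = 288.1·0.74259 = 213.940.
At 6964 K (t = 69.64):
  G = 288.1·(69.64 − 60)^(-0.07551) = 288.1·9.64^(-0.07551) = 288.1·0.84274 = 242.793.
Gain = 242.793 / 213.940 = 1.1349 → 1.135.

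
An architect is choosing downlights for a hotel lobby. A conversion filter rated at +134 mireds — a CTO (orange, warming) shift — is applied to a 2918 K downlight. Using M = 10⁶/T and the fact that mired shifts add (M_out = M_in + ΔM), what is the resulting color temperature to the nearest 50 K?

2100 K

M_in = 10⁶/2918 = 342.70 mireds.
M_out = 342.70 + (+134) = 476.70 mireds.
T_out = 10⁶/476.70 = 2097.8 K → 2100 K.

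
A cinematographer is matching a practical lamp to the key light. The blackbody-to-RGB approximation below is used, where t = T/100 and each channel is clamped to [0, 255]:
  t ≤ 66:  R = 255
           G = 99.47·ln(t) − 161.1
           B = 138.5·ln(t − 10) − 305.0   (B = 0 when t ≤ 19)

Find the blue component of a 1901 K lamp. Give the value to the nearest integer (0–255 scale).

0

t = 1901/100 = 19.01; the t ≤ 66 branch applies.
B = 138.5·ln(19.01 − 10) − 305.0 = 138.5·ln 9.01 − 305.0 = 138.5·2.1983 − 305.0 = -0.531 → clamped to 0.
Rounded: 0.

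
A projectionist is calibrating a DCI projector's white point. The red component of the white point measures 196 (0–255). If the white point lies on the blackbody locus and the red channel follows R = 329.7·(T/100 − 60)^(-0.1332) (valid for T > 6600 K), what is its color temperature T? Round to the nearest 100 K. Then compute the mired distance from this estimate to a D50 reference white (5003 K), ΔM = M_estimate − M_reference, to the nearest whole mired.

(t − 60)^(-0.1332) = 196/329.7 = 0.59448.
t − 60 = 0.59448^(1/-0.1332) = 0.59448^(-7.508) = 49.621, so t = 109.621.
T = 100·t = 10962 K → 11000 K to the nearest 100 K.
M_estimate = 10⁶/11000 = 90.91; M_reference = 10⁶/5003 = 199.88.
ΔM = 90.91 − 199.88 = -108.97 → -109 mireds.

-109 mireds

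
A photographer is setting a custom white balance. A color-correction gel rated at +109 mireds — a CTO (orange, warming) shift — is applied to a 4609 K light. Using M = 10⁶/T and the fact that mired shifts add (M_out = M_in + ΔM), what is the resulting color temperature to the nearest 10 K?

M_in = 10⁶/4609 = 216.97 mireds.
M_out = 216.97 + (+109) = 325.97 mireds.
T_out = 10⁶/325.97 = 3067.8 K → 3070 K.

3070 K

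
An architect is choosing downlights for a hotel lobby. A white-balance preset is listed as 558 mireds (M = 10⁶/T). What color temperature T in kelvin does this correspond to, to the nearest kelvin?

1792 K

T = 10⁶ / 558 = 1792.11 K → 1792 K.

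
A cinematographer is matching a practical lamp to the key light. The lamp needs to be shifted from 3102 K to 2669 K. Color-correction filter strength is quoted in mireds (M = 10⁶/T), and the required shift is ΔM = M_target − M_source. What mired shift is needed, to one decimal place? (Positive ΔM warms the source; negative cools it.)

+52.3 mireds

M_source = 10⁶/3102 = 322.373; M_target = 10⁶/2669 = 374.672.
ΔM = 374.672 − 322.373 = 52.299 → +52.3 mireds, a warming shift.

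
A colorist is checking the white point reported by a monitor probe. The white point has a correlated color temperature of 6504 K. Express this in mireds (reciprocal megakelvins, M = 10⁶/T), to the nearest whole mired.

154 mireds

M = 10⁶ / 6504 = 153.752 → 154 mireds.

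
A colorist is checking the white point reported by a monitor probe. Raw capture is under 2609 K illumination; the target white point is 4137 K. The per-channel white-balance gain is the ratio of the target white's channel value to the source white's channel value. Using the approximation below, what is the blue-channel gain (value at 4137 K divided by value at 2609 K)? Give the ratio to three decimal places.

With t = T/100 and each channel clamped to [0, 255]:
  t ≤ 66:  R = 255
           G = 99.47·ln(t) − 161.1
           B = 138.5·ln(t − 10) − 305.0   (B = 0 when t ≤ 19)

2.159

At 2609 K (t = 26.09):
  B = 138.5·ln(26.09 − 10) − 305.0 = 138.5·ln 16.09 − 305.0 = 138.5·2.7782 − 305.0 = 79.780.
At 4137 K (t = 41.37):
  B = 138.5·ln(41.37 − 10) − 305.0 = 138.5·ln 31.37 − 305.0 = 138.5·3.4459 − 305.0 = 172.251.
Gain = 172.251 / 79.780 = 2.1591 → 2.159.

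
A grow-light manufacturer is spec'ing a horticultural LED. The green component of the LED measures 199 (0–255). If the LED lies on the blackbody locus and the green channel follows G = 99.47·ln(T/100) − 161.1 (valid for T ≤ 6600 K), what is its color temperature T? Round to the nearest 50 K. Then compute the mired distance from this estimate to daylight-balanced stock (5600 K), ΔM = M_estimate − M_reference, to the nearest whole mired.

ln t = (199 + 161.1) / 99.47 = 3.6202.
t = e^3.6202 = 37.345.
T = 100·t = 3734 K → 3750 K to the nearest 50 K.
M_estimate = 10⁶/3750 = 266.67; M_reference = 10⁶/5600 = 178.57.
ΔM = 266.67 − 178.57 = 88.10 → +88 mireds.

+88 mireds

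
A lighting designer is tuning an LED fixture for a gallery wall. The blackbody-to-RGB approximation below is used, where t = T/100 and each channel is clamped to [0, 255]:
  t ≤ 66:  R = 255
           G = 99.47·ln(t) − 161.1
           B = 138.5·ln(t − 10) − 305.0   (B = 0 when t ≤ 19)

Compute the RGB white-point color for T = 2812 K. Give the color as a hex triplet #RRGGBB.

t = 2812/100 = 28.12; the t ≤ 66 branch applies.
R = 255 by definition for t ≤ 66.
G = 99.47·ln 28.12 − 161.1 = 99.47·3.3365 − 161.1 = 170.780.
B = 138.5·ln(28.12 − 10) − 305.0 = 138.5·ln 18.12 − 305.0 = 138.5·2.8970 − 305.0 = 96.237.
Rounded: (255, 171, 96).
In hex: #FFAB60.

#FFAB60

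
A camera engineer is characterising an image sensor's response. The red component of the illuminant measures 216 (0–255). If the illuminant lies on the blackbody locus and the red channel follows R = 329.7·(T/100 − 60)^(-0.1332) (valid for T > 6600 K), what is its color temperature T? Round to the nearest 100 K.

8400 K

(t − 60)^(-0.1332) = 216/329.7 = 0.65514.
t − 60 = 0.65514^(1/-0.1332) = 0.65514^(-7.508) = 23.926, so t = 83.926.
T = 100·t = 8393 K → 8400 K to the nearest 100 K.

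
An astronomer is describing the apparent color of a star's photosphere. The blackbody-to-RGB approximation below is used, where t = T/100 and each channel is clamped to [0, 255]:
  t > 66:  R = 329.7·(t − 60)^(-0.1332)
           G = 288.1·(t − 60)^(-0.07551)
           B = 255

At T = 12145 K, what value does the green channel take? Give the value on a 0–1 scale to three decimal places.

t = 12145/100 = 121.45; the t > 66 branch applies.
G = 288.1·(121.45 − 60)^(-0.07551) = 288.1·61.45^(-0.07551) = 288.1·0.73274 = 211.102.
On a 0–1 scale: 211.102/255 = 0.8279 → 0.828.

0.828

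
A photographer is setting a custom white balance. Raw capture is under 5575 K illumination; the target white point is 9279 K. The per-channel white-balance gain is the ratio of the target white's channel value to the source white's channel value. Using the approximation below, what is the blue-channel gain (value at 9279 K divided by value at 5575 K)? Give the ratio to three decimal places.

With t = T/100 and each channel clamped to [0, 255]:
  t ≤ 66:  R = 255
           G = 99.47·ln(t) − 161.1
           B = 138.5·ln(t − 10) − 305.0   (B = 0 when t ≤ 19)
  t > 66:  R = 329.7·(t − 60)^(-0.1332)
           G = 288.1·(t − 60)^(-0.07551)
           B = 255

At 5575 K (t = 55.75):
  B = 138.5·ln(55.75 − 10) − 305.0 = 138.5·ln 45.75 − 305.0 = 138.5·3.8232 − 305.0 = 224.512.
At 9279 K (t = 92.79):
  B = 255 by definition for t > 66.
Gain = 255.000 / 224.512 = 1.1358 → 1.136.

1.136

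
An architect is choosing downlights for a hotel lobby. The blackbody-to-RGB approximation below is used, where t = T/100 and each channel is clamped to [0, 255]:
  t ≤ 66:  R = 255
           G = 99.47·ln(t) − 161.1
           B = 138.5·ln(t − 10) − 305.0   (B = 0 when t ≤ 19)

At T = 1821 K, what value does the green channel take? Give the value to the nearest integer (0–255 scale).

128

t = 1821/100 = 18.21; the t ≤ 66 branch applies.
G = 99.47·ln 18.21 − 161.1 = 99.47·2.9020 − 161.1 = 127.559.
Rounded: 128.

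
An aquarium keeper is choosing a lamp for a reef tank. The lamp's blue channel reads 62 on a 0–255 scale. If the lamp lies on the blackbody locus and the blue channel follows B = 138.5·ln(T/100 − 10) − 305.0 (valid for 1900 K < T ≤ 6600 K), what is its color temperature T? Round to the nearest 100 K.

2400 K

ln(t − 10) = (62 + 305.0) / 138.5 = 2.6498.
t − 10 = e^2.6498 = 14.151, so t = 24.151.
T = 100·t = 2415 K → 2400 K to the nearest 100 K.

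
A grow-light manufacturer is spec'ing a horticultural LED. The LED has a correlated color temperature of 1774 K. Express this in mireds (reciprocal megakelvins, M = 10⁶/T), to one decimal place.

M = 10⁶ / 1774 = 563.698 → 563.7 mireds.

563.7 mireds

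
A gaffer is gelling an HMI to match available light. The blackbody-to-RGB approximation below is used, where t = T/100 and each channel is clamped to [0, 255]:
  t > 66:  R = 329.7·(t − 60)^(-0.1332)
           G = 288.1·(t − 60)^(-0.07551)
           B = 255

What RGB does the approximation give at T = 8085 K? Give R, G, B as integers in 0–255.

R=220, G=229, B=255

t = 8085/100 = 80.85; the t > 66 branch applies.
R = 329.7·(80.85 − 60)^(-0.1332) = 329.7·20.85^(-0.1332) = 329.7·0.66726 = 219.996.
G = 288.1·(80.85 − 60)^(-0.07551) = 288.1·20.85^(-0.07551) = 288.1·0.79505 = 229.054.
B = 255 by definition for t > 66.
Rounded: (220, 229, 255).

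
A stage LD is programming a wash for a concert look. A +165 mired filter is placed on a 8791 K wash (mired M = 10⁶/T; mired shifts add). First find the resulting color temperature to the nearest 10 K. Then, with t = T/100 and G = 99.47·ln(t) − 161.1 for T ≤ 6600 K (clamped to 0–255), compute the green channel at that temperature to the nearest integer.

195

M_in = 10⁶/8791 = 113.75; M_out = 113.75 + (+165) = 278.75.
T_out = 10⁶/278.75 = 3587.4 K → 3590 K; t = 35.9.
G = 99.47·ln 35.9 − 161.1 = 99.47·3.5807 − 161.1 = 195.076.
Rounded: 195.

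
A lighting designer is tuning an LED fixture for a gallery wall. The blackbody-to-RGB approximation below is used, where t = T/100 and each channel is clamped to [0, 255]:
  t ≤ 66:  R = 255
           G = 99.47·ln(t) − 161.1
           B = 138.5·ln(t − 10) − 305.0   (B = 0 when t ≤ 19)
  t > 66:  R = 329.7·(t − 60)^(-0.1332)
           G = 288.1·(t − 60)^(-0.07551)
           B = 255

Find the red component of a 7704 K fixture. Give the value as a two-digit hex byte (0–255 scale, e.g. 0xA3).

0xE2

t = 7704/100 = 77.04; the t > 66 branch applies.
R = 329.7·(77.04 − 60)^(-0.1332) = 329.7·17.04^(-0.1332) = 329.7·0.68544 = 225.989.
Rounded: 226; in hex, 0xE2.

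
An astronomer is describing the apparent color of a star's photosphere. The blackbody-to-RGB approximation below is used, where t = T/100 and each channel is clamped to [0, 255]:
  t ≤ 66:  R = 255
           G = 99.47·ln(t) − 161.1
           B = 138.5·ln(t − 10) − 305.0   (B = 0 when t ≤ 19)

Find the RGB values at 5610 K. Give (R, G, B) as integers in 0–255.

t = 5610/100 = 56.1; the t ≤ 66 branch applies.
R = 255 by definition for t ≤ 66.
G = 99.47·ln 56.1 − 161.1 = 99.47·4.0271 − 161.1 = 239.479.
B = 138.5·ln(56.1 − 10) − 305.0 = 138.5·ln 46.1 − 305.0 = 138.5·3.8308 − 305.0 = 225.568.
Rounded: (255, 239, 226).

(255, 239, 226)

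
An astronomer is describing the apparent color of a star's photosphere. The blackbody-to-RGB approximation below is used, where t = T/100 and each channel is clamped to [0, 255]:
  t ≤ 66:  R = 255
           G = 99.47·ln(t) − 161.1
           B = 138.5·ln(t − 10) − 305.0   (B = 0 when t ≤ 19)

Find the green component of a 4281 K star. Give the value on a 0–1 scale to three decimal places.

t = 4281/100 = 42.81; the t ≤ 66 branch applies.
G = 99.47·ln 42.81 − 161.1 = 99.47·3.7568 − 161.1 = 212.586.
On a 0–1 scale: 212.586/255 = 0.8337 → 0.834.

0.834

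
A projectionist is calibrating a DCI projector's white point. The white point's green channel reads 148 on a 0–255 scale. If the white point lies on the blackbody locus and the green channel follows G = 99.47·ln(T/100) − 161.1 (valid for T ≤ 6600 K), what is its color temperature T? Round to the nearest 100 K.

ln t = (148 + 161.1) / 99.47 = 3.1075.
t = e^3.1075 = 22.364.
T = 100·t = 2236 K → 2200 K to the nearest 100 K.

2200 K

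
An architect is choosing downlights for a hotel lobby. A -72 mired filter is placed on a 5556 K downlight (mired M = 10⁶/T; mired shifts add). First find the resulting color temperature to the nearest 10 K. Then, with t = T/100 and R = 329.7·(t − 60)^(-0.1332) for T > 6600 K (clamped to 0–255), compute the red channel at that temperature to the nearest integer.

M_in = 10⁶/5556 = 179.99; M_out = 179.99 + (-72) = 107.99.
T_out = 10⁶/107.99 = 9260.5 K → 9260 K; t = 92.6.
R = 329.7·(92.6 − 60)^(-0.1332) = 329.7·32.6^(-0.1332) = 329.7·0.62869 = 207.280.
Rounded: 207.

207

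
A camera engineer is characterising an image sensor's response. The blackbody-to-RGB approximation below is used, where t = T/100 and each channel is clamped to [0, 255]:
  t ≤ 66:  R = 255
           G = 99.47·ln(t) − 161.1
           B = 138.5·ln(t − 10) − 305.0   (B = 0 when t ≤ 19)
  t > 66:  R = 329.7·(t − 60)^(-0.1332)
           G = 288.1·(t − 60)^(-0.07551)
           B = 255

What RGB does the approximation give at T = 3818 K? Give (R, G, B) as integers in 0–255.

(255, 201, 157)

t = 3818/100 = 38.18; the t ≤ 66 branch applies.
R = 255 by definition for t ≤ 66.
G = 99.47·ln 38.18 − 161.1 = 99.47·3.6423 − 161.1 = 201.201.
B = 138.5·ln(38.18 − 10) − 305.0 = 138.5·ln 28.18 − 305.0 = 138.5·3.3386 − 305.0 = 157.398.
Rounded: (255, 201, 157).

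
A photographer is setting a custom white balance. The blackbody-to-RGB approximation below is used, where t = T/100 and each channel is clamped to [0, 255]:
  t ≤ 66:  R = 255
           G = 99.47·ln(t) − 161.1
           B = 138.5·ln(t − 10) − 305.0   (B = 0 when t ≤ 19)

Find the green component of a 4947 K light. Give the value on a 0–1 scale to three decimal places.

t = 4947/100 = 49.47; the t ≤ 66 branch applies.
G = 99.47·ln 49.47 − 161.1 = 99.47·3.9014 − 161.1 = 226.969.
On a 0–1 scale: 226.969/255 = 0.8901 → 0.890.

0.890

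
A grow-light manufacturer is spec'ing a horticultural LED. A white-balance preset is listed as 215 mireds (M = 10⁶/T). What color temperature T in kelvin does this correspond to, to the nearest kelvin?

4651 K

T = 10⁶ / 215 = 4651.16 K → 4651 K.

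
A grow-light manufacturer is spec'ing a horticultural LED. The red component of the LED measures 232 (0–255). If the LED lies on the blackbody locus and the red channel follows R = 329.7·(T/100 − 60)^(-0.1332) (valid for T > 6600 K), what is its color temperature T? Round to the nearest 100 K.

7400 K

(t − 60)^(-0.1332) = 232/329.7 = 0.70367.
t − 60 = 0.70367^(1/-0.1332) = 0.70367^(-7.508) = 13.992, so t = 73.992.
T = 100·t = 7399 K → 7400 K to the nearest 100 K.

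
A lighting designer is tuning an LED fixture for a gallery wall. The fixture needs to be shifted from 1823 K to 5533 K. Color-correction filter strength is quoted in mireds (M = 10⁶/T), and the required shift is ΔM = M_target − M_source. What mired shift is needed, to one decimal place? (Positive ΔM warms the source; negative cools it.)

-367.8 mireds

M_source = 10⁶/1823 = 548.546; M_target = 10⁶/5533 = 180.734.
ΔM = 180.734 − 548.546 = -367.813 → -367.8 mireds, a cooling shift.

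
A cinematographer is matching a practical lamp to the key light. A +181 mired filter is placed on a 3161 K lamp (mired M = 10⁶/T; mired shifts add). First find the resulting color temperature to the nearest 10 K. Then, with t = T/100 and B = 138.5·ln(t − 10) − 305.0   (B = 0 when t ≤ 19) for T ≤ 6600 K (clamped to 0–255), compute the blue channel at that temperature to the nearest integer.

M_in = 10⁶/3161 = 316.36; M_out = 316.36 + (+181) = 497.36.
T_out = 10⁶/497.36 = 2010.6 K → 2010 K; t = 20.1.
B = 138.5·ln(20.1 − 10) − 305.0 = 138.5·ln 10.1 − 305.0 = 138.5·2.3125 − 305.0 = 15.286.
Rounded: 15.

15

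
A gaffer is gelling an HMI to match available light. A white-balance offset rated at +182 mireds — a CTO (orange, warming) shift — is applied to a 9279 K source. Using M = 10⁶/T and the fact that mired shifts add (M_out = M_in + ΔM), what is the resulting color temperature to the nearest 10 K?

M_in = 10⁶/9279 = 107.77 mireds.
M_out = 107.77 + (+182) = 289.77 mireds.
T_out = 10⁶/289.77 = 3451.0 K → 3450 K.

3450 K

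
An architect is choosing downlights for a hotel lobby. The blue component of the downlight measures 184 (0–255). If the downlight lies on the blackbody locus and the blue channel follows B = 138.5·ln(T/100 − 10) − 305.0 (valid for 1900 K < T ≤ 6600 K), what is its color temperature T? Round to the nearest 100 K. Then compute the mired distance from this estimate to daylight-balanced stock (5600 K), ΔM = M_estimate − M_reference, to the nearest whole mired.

ln(t − 10) = (184 + 305.0) / 138.5 = 3.5307.
t − 10 = e^3.5307 = 34.147, so t = 44.147.
T = 100·t = 4415 K → 4400 K to the nearest 100 K.
M_estimate = 10⁶/4400 = 227.27; M_reference = 10⁶/5600 = 178.57.
ΔM = 227.27 − 178.57 = 48.70 → +49 mireds.

+49 mireds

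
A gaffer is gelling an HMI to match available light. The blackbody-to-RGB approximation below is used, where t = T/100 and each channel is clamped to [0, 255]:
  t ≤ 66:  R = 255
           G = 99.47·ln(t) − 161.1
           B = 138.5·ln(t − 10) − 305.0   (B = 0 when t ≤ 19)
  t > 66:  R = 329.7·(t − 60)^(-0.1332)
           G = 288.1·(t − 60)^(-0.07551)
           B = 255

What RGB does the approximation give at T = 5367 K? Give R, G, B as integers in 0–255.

t = 5367/100 = 53.67; the t ≤ 66 branch applies.
R = 255 by definition for t ≤ 66.
G = 99.47·ln 53.67 − 161.1 = 99.47·3.9829 − 161.1 = 235.075.
B = 138.5·ln(53.67 − 10) − 305.0 = 138.5·ln 43.67 − 305.0 = 138.5·3.7767 − 305.0 = 218.068.
Rounded: (255, 235, 218).

R=255, G=235, B=218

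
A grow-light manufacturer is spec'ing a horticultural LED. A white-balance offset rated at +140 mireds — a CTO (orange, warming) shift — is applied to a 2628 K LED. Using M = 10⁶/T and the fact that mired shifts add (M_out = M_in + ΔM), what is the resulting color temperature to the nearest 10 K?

M_in = 10⁶/2628 = 380.52 mireds.
M_out = 380.52 + (+140) = 520.52 mireds.
T_out = 10⁶/520.52 = 1921.2 K → 1920 K.

1920 K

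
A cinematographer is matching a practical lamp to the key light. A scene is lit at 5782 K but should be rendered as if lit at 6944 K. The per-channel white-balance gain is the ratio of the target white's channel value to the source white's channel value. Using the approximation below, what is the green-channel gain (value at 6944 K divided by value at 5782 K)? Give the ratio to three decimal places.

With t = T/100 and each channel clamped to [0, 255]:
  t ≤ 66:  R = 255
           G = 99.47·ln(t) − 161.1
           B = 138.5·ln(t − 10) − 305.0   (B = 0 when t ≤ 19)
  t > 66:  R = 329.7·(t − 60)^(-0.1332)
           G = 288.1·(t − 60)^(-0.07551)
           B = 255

At 5782 K (t = 57.82):
  G = 99.47·ln 57.82 − 161.1 = 99.47·4.0573 − 161.1 = 242.483.
At 6944 K (t = 69.44):
  G = 288.1·(69.44 − 60)^(-0.07551) = 288.1·9.44^(-0.07551) = 288.1·0.84407 = 243.177.
Gain = 243.177 / 242.483 = 1.0029 → 1.003.

1.003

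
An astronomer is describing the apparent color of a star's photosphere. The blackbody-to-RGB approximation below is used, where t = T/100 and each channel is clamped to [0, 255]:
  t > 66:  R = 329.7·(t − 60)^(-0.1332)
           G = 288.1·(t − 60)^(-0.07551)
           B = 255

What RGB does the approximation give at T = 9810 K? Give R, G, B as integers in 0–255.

R=203, G=219, B=255

t = 9810/100 = 98.1; the t > 66 branch applies.
R = 329.7·(98.1 − 60)^(-0.1332) = 329.7·38.1^(-0.1332) = 329.7·0.61577 = 203.020.
G = 288.1·(98.1 − 60)^(-0.07551) = 288.1·38.1^(-0.07551) = 288.1·0.75967 = 218.861.
B = 255 by definition for t > 66.
Rounded: (203, 219, 255).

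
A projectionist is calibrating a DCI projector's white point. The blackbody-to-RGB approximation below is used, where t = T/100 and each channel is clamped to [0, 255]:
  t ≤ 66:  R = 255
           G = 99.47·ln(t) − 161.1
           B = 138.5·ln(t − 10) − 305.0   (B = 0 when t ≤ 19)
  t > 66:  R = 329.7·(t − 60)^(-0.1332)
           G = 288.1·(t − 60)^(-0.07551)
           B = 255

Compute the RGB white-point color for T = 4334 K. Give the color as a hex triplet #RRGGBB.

#FFD6B5

t = 4334/100 = 43.34; the t ≤ 66 branch applies.
R = 255 by definition for t ≤ 66.
G = 99.47·ln 43.34 − 161.1 = 99.47·3.7691 − 161.1 = 213.810.
B = 138.5·ln(43.34 − 10) − 305.0 = 138.5·ln 33.34 − 305.0 = 138.5·3.5068 − 305.0 = 180.686.
Rounded: (255, 214, 181).
In hex: #FFD6B5.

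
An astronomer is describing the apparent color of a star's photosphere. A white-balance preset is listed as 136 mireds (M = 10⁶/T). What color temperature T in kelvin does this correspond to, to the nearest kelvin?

T = 10⁶ / 136 = 7352.94 K → 7353 K.

7353 K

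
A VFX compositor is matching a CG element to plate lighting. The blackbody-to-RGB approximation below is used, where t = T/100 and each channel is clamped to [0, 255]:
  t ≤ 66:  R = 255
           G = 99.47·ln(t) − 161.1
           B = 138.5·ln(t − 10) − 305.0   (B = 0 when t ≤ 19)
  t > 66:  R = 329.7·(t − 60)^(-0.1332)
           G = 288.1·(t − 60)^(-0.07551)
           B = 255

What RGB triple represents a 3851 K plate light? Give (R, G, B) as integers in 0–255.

(255, 202, 159)

t = 3851/100 = 38.51; the t ≤ 66 branch applies.
R = 255 by definition for t ≤ 66.
G = 99.47·ln 38.51 − 161.1 = 99.47·3.6509 − 161.1 = 202.057.
B = 138.5·ln(38.51 − 10) − 305.0 = 138.5·ln 28.51 − 305.0 = 138.5·3.3503 − 305.0 = 159.010.
Rounded: (255, 202, 159).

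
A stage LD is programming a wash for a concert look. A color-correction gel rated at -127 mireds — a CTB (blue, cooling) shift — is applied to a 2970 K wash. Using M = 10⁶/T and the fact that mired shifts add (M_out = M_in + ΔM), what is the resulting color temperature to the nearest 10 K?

4770 K

M_in = 10⁶/2970 = 336.70 mireds.
M_out = 336.70 + (-127) = 209.70 mireds.
T_out = 10⁶/209.70 = 4768.7 K → 4770 K.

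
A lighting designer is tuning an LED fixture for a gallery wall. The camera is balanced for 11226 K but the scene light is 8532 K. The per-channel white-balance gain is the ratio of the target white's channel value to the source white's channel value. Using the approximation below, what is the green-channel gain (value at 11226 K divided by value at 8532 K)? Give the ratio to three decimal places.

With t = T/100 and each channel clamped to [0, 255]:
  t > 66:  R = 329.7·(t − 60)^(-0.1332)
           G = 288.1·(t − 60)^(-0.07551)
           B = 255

0.947

At 8532 K (t = 85.32):
  G = 288.1·(85.32 − 60)^(-0.07551) = 288.1·25.32^(-0.07551) = 288.1·0.78347 = 225.719.
At 11226 K (t = 112.26):
  G = 288.1·(112.26 − 60)^(-0.07551) = 288.1·52.26^(-0.07551) = 288.1·0.74176 = 213.700.
Gain = 213.700 / 225.719 = 0.9468 → 0.947.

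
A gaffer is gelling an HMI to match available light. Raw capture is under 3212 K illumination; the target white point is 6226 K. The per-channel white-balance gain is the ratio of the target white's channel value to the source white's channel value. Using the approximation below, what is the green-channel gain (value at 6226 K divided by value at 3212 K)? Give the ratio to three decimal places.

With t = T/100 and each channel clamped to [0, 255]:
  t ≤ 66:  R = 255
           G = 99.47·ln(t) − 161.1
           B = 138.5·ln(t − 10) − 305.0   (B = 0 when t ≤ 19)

At 3212 K (t = 32.12):
  G = 99.47·ln 32.12 − 161.1 = 99.47·3.4695 − 161.1 = 184.009.
At 6226 K (t = 62.26):
  G = 99.47·ln 62.26 − 161.1 = 99.47·4.1313 − 161.1 = 249.842.
Gain = 249.842 / 184.009 = 1.3578 → 1.358.

1.358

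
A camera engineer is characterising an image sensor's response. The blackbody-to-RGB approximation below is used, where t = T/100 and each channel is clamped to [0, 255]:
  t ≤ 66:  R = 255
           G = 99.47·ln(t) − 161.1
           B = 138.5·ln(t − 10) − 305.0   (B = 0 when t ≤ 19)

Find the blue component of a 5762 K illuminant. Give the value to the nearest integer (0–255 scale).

230

t = 5762/100 = 57.62; the t ≤ 66 branch applies.
B = 138.5·ln(57.62 − 10) − 305.0 = 138.5·ln 47.62 − 305.0 = 138.5·3.8633 − 305.0 = 230.061.
Rounded: 230.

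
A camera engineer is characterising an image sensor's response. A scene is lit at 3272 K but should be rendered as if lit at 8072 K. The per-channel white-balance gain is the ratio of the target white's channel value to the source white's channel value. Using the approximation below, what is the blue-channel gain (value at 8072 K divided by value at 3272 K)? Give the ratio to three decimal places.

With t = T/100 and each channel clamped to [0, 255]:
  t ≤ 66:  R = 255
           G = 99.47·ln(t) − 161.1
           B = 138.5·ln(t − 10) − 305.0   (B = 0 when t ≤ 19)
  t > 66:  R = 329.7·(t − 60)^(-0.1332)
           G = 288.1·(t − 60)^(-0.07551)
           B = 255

1.999

At 3272 K (t = 32.72):
  B = 138.5·ln(32.72 − 10) − 305.0 = 138.5·ln 22.72 − 305.0 = 138.5·3.1232 − 305.0 = 127.570.
At 8072 K (t = 80.72):
  B = 255 by definition for t > 66.
Gain = 255.000 / 127.570 = 1.9989 → 1.999.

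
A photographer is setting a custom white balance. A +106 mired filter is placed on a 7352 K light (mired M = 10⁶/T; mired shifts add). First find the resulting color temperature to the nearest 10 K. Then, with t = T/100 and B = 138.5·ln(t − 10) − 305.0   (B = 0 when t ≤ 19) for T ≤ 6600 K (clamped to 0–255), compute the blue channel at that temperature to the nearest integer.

172

M_in = 10⁶/7352 = 136.02; M_out = 136.02 + (+106) = 242.02.
T_out = 10⁶/242.02 = 4131.9 K → 4130 K; t = 41.3.
B = 138.5·ln(41.3 − 10) − 305.0 = 138.5·ln 31.3 − 305.0 = 138.5·3.4436 − 305.0 = 171.941.
Rounded: 172.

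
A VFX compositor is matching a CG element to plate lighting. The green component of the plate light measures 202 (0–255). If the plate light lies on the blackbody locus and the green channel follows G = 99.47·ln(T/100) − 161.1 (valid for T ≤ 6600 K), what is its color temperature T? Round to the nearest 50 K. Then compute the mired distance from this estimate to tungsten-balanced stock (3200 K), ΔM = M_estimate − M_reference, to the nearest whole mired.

ln t = (202 + 161.1) / 99.47 = 3.6503.
t = e^3.6503 = 38.488.
T = 100·t = 3849 K → 3850 K to the nearest 50 K.
M_estimate = 10⁶/3850 = 259.74; M_reference = 10⁶/3200 = 312.50.
ΔM = 259.74 − 312.50 = -52.76 → -53 mireds.

-53 mireds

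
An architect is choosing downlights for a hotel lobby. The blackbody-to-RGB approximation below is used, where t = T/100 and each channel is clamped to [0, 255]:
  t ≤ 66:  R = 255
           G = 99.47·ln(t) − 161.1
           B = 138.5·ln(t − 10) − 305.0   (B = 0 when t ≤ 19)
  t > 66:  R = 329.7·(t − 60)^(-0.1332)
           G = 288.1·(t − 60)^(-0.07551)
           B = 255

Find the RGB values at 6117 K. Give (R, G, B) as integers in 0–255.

(255, 248, 240)

t = 6117/100 = 61.17; the t ≤ 66 branch applies.
R = 255 by definition for t ≤ 66.
G = 99.47·ln 61.17 − 161.1 = 99.47·4.1137 − 161.1 = 248.085.
B = 138.5·ln(61.17 − 10) − 305.0 = 138.5·ln 51.17 − 305.0 = 138.5·3.9352 − 305.0 = 240.019.
Rounded: (255, 248, 240).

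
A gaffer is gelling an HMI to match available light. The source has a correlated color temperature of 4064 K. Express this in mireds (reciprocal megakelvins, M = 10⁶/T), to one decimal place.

246.1 mireds

M = 10⁶ / 4064 = 246.063 → 246.1 mireds.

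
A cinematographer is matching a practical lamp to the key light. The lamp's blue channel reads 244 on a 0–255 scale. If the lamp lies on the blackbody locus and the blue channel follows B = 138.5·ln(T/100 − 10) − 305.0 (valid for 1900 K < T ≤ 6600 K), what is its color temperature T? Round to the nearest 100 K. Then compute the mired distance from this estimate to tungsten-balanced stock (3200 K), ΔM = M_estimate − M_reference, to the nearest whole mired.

-154 mireds

ln(t − 10) = (244 + 305.0) / 138.5 = 3.9639.
t − 10 = e^3.9639 = 52.662, so t = 62.662.
T = 100·t = 6266 K → 6300 K to the nearest 100 K.
M_estimate = 10⁶/6300 = 158.73; M_reference = 10⁶/3200 = 312.50.
ΔM = 158.73 − 312.50 = -153.77 → -154 mireds.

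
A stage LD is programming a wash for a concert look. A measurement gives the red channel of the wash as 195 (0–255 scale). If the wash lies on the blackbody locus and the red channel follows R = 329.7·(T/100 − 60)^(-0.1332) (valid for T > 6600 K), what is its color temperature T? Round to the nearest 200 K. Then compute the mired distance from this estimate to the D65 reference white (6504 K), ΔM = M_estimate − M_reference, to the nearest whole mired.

-64 mireds

(t − 60)^(-0.1332) = 195/329.7 = 0.59145.
t − 60 = 0.59145^(1/-0.1332) = 0.59145^(-7.508) = 51.564, so t = 111.564.
T = 100·t = 11156 K → 11200 K to the nearest 200 K.
M_estimate = 10⁶/11200 = 89.29; M_reference = 10⁶/6504 = 153.75.
ΔM = 89.29 − 153.75 = -64.47 → -64 mireds.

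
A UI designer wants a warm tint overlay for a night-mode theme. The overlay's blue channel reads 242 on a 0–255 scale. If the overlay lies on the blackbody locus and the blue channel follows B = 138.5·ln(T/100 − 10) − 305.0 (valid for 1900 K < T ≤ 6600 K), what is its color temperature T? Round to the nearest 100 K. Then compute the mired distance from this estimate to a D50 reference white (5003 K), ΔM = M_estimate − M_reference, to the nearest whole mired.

-39 mireds

ln(t − 10) = (242 + 305.0) / 138.5 = 3.9495.
t − 10 = e^3.9495 = 51.907, so t = 61.907.
T = 100·t = 6191 K → 6200 K to the nearest 100 K.
M_estimate = 10⁶/6200 = 161.29; M_reference = 10⁶/5003 = 199.88.
ΔM = 161.29 − 199.88 = -38.59 → -39 mireds.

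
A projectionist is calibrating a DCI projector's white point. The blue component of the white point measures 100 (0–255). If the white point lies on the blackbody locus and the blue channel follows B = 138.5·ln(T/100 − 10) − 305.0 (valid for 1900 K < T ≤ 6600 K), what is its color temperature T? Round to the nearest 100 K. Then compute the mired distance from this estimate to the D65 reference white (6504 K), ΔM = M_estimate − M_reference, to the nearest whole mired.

+191 mireds

ln(t − 10) = (100 + 305.0) / 138.5 = 2.9242.
t − 10 = e^2.9242 = 18.619, so t = 28.619.
T = 100·t = 2862 K → 2900 K to the nearest 100 K.
M_estimate = 10⁶/2900 = 344.83; M_reference = 10⁶/6504 = 153.75.
ΔM = 344.83 − 153.75 = 191.08 → +191 mireds.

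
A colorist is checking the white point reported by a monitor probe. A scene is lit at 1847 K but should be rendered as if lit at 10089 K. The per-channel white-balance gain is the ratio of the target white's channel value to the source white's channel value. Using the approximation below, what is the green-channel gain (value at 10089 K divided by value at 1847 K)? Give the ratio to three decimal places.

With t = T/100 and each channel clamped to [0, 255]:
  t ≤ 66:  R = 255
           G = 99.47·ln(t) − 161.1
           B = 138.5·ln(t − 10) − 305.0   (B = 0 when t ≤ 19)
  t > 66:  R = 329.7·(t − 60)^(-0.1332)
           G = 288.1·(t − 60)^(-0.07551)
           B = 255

1.688

At 1847 K (t = 18.47):
  G = 99.47·ln 18.47 − 161.1 = 99.47·2.9161 − 161.1 = 128.969.
At 10089 K (t = 100.89):
  G = 288.1·(100.89 − 60)^(-0.07551) = 288.1·40.89^(-0.07551) = 288.1·0.75563 = 217.696.
Gain = 217.696 / 128.969 = 1.6880 → 1.688.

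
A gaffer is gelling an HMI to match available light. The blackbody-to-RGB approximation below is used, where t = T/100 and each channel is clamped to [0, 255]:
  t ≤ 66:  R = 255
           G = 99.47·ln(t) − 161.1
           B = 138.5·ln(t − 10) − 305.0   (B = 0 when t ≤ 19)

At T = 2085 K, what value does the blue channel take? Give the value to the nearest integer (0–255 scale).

t = 2085/100 = 20.85; the t ≤ 66 branch applies.
B = 138.5·ln(20.85 − 10) − 305.0 = 138.5·ln 10.85 − 305.0 = 138.5·2.3842 − 305.0 = 25.207.
Rounded: 25.

25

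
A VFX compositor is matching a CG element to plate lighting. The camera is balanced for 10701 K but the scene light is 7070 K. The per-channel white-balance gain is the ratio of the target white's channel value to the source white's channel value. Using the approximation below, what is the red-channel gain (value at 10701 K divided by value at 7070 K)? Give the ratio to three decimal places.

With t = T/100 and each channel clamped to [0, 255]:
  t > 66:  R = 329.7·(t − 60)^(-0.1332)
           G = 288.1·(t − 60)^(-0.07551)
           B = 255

At 7070 K (t = 70.7):
  R = 329.7·(70.7 − 60)^(-0.1332) = 329.7·10.7^(-0.1332) = 329.7·0.72927 = 240.439.
At 10701 K (t = 107.01):
  R = 329.7·(107.01 − 60)^(-0.1332) = 329.7·47.01^(-0.1332) = 329.7·0.59878 = 197.416.
Gain = 197.416 / 240.439 = 0.8211 → 0.821.

0.821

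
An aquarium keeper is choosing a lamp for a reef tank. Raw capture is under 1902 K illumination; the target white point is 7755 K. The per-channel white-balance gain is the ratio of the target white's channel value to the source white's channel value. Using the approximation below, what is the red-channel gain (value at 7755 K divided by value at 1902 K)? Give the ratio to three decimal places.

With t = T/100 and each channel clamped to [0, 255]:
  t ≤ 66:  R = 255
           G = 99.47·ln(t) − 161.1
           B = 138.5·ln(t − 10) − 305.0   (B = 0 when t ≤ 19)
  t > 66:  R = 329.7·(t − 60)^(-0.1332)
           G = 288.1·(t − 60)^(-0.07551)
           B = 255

0.883

At 1902 K (t = 19.02):
  R = 255 by definition for t ≤ 66.
At 7755 K (t = 77.55):
  R = 329.7·(77.55 − 60)^(-0.1332) = 329.7·17.55^(-0.1332) = 329.7·0.68275 = 225.103.
Gain = 225.103 / 255.000 = 0.8828 → 0.883.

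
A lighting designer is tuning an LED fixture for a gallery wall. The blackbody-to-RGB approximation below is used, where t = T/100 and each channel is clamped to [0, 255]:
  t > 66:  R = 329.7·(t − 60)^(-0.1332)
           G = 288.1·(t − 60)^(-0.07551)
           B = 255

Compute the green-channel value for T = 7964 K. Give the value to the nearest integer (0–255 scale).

t = 7964/100 = 79.64; the t > 66 branch applies.
G = 288.1·(79.64 − 60)^(-0.07551) = 288.1·19.64^(-0.07551) = 288.1·0.79865 = 230.090.
Rounded: 230.

230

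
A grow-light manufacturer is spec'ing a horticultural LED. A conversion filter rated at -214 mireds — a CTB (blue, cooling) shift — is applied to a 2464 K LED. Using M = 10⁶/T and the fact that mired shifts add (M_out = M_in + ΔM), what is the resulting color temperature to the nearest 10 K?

M_in = 10⁶/2464 = 405.84 mireds.
M_out = 405.84 + (-214) = 191.84 mireds.
T_out = 10⁶/191.84 = 5212.6 K → 5210 K.

5210 K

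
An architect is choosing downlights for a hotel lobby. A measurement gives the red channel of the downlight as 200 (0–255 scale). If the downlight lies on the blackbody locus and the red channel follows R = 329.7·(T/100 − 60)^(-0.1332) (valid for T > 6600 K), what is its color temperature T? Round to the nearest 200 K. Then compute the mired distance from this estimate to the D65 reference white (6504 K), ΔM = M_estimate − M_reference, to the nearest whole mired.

(t − 60)^(-0.1332) = 200/329.7 = 0.60661.
t − 60 = 0.60661^(1/-0.1332) = 0.60661^(-7.508) = 42.638, so t = 102.638.
T = 100·t = 10264 K → 10200 K to the nearest 200 K.
M_estimate = 10⁶/10200 = 98.04; M_reference = 10⁶/6504 = 153.75.
ΔM = 98.04 − 153.75 = -55.71 → -56 mireds.

-56 mireds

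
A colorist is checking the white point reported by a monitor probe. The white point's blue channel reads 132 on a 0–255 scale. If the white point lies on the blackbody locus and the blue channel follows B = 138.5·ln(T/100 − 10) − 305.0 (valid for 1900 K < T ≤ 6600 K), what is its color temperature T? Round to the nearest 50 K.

3350 K

ln(t − 10) = (132 + 305.0) / 138.5 = 3.1552.
t − 10 = e^3.1552 = 23.459, so t = 33.459.
T = 100·t = 3346 K → 3350 K to the nearest 50 K.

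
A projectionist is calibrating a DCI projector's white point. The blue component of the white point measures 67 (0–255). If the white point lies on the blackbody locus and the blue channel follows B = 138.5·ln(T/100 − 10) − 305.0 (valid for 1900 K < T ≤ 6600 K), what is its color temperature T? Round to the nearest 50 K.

ln(t − 10) = (67 + 305.0) / 138.5 = 2.6859.
t − 10 = e^2.6859 = 14.672, so t = 24.672.
T = 100·t = 2467 K → 2450 K to the nearest 50 K.

2450 K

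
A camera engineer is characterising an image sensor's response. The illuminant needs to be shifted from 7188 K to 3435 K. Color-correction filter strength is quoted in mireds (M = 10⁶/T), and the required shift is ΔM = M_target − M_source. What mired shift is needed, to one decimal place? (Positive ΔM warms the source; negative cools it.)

+152.0 mireds

M_source = 10⁶/7188 = 139.121; M_target = 10⁶/3435 = 291.121.
ΔM = 291.121 − 139.121 = 152.000 → +152.0 mireds, a warming shift.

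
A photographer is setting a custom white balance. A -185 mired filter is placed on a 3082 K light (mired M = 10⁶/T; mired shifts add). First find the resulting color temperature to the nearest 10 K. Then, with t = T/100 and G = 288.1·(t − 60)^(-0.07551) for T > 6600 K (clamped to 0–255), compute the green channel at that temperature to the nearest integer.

239

M_in = 10⁶/3082 = 324.46; M_out = 324.46 + (-185) = 139.46.
T_out = 10⁶/139.46 = 7170.3 K → 7170 K; t = 71.7.
G = 288.1·(71.7 − 60)^(-0.07551) = 288.1·11.7^(-0.07551) = 288.1·0.83050 = 239.268.
Rounded: 239.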